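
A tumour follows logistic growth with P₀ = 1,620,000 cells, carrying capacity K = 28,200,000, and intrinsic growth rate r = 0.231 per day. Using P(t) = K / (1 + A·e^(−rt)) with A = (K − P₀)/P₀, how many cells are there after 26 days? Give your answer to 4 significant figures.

≈ 27,100,000 cells

A = (28200000 − 1620000)/1620000 = 16.40741
P(26) = 28200000 / (1 + 16.40741·e^(−0.231·26)) = 28200000 / (1 + 16.40741·0.002464)
= 28200000 / 1.04043 ≈ 27104266.44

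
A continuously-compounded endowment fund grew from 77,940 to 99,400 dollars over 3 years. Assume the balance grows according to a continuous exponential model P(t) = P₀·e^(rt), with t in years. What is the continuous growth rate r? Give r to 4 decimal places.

99400 = 77940 · e^(r·3)
e^(3r) = 99400/77940 = 1.27534
r = ln(1.27534) / 3 = 0.24321 / 3

r ≈ 0.0811 per year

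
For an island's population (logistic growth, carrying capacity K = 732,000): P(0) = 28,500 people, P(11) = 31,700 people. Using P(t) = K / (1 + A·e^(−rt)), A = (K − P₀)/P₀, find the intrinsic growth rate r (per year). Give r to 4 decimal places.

A = (732000 − 28500)/28500 = 24.68421
31700 = 732000/(1 + 24.68421·e^(−r·11)) → e^(−11r) = (23.09148 − 1)/24.68421 = 0.894964
r = −ln(0.894964)/11 = 0.11097/11

r ≈ 0.0101 per year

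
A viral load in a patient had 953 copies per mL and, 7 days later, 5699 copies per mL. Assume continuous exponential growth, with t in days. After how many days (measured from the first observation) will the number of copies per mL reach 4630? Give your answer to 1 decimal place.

t ≈ 6.2 days

r = ln(5699/953) / 7 ≈ 0.25549 per day
t = ln(4630/953) / r = 1.5807 / 0.25549 ≈ 6.187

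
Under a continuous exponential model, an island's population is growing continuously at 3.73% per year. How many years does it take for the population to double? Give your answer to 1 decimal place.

doubling time = ln(2) / |r| = 0.69315 / 0.0373

doubling time ≈ 18.6 years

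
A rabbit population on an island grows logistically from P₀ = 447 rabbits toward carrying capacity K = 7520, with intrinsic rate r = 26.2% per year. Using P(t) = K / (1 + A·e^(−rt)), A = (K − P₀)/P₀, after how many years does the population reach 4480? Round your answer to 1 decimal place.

A = (7520 − 447)/447 = 15.82327
4480 = 7520/(1 + 15.82327·e^(−0.262t)) → 1 + 15.82327·e^(−0.262t) = 1.67857
e^(−0.262t) = 0.042884 → t = ln(23.3185)/0.262 = 3.14925/0.262

t ≈ 12.0 years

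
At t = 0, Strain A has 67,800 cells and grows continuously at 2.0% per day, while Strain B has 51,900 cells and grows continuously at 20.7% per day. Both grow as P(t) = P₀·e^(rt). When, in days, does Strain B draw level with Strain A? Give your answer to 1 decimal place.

t ≈ 1.4 days

67800·e^(0.02t) = 51900·e^(0.207t)
67800/51900 = e^((0.207 − 0.02)t) → ln(1.30636) = 0.187·t
t = 0.26724 / 0.187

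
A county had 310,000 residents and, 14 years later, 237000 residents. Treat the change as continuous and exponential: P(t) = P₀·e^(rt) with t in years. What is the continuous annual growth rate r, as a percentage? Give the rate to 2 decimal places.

r ≈ -1.92% per year

237000 = 310000 · e^(r·14)
e^(14r) = 237000/310000 = 0.76452
r = ln(0.76452) / 14 = -0.26851 / 14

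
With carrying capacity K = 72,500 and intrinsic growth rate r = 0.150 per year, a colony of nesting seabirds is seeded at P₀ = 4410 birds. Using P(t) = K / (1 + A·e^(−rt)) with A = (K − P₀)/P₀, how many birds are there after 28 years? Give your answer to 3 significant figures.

≈ 58,900 birds

A = (72500 − 4410)/4410 = 15.43991
P(28) = 72500 / (1 + 15.43991·e^(−0.15·28)) = 72500 / (1 + 15.43991·0.014996)
= 72500 / 1.23153 ≈ 58869.84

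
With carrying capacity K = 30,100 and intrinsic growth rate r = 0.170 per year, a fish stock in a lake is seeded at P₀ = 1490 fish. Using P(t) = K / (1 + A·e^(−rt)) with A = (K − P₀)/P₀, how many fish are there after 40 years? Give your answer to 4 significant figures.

A = (30100 − 1490)/1490 = 19.20134
P(40) = 30100 / (1 + 19.20134·e^(−0.17·40)) = 30100 / (1 + 19.20134·0.001114)
= 30100 / 1.02139 ≈ 29469.76

≈ 29,470 fish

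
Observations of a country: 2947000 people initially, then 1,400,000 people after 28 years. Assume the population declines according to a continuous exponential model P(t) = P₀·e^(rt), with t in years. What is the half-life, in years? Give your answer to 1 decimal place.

half-life ≈ 26.1 years

r = ln(1400000/2947000) / 28 = ln(0.47506) / 28 ≈ -0.026583 per year
half-life = ln 2 / |r| = 0.69315 / 0.026583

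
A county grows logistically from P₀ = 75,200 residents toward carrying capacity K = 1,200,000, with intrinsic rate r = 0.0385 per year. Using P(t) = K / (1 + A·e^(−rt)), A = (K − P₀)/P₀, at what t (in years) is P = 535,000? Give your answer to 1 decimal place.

t ≈ 64.6 years

A = (1200000 − 75200)/75200 = 14.95745
535000 = 1200000/(1 + 14.95745·e^(−0.0385t)) → 1 + 14.95745·e^(−0.0385t) = 2.24299
e^(−0.0385t) = 0.083102 → t = ln(12.03343)/0.0385 = 2.48769/0.0385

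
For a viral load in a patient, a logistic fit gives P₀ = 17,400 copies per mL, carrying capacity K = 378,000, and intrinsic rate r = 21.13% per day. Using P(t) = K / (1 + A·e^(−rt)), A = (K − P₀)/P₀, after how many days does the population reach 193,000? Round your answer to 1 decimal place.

t ≈ 14.5 days

A = (378000 − 17400)/17400 = 20.72414
193000 = 378000/(1 + 20.72414·e^(−0.2113t)) → 1 + 20.72414·e^(−0.2113t) = 1.95855
e^(−0.2113t) = 0.046253 → t = ln(21.62032)/0.2113 = 3.07363/0.2113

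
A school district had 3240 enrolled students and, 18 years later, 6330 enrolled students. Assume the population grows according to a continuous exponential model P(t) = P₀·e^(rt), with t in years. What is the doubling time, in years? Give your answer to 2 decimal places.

r = ln(6330/3240) / 18 = ln(1.9537) / 18 ≈ 0.037207 per year
doubling time = ln 2 / |r| = 0.69315 / 0.037207

doubling time ≈ 18.63 years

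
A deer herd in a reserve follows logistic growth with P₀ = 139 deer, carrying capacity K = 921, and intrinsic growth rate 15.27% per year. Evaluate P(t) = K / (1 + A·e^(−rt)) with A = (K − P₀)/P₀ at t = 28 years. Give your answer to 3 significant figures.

≈ 854 deer

A = (921 − 139)/139 = 5.6259
P(28) = 921 / (1 + 5.6259·e^(−0.1527·28)) = 921 / (1 + 5.6259·0.013904)
= 921 / 1.07822 ≈ 854.18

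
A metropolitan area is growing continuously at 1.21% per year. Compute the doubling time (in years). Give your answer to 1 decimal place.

doubling time = ln(2) / |r| = 0.69315 / 0.0121

doubling time ≈ 57.3 years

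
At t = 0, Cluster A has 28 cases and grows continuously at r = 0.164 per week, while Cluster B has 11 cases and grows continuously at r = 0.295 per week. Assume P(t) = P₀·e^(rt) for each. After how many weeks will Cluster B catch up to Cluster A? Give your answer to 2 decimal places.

t ≈ 7.13 weeks

28·e^(0.164t) = 11·e^(0.295t)
28/11 = e^((0.295 − 0.164)t) → ln(2.54545) = 0.131·t
t = 0.93431 / 0.131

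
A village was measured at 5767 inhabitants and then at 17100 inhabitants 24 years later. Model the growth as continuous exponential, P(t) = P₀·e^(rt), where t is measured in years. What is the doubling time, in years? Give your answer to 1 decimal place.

doubling time ≈ 15.3 years

r = ln(17100/5767) / 24 = ln(2.96515) / 24 ≈ 0.045289 per year
doubling time = ln 2 / |r| = 0.69315 / 0.045289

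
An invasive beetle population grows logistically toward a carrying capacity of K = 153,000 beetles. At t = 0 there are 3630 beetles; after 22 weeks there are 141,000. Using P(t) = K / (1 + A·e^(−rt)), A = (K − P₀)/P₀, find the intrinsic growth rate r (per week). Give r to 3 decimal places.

A = (153000 − 3630)/3630 = 41.14876
141000 = 153000/(1 + 41.14876·e^(−r·22)) → e^(−22r) = (1.08511 − 1)/41.14876 = 0.002068
r = −ln(0.002068)/22 = 6.18105/22

r ≈ 0.281 per week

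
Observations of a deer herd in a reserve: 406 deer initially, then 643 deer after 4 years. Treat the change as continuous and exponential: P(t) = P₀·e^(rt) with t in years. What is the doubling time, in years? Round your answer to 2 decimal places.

r = ln(643/406) / 4 = ln(1.58374) / 4 ≈ 0.114948 per year
doubling time = ln 2 / |r| = 0.69315 / 0.114948

doubling time ≈ 6.03 years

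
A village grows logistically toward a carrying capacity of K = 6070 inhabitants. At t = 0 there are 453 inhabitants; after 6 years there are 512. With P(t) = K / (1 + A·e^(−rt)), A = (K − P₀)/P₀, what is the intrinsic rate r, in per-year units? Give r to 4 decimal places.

r ≈ 0.0222 per year

A = (6070 − 453)/453 = 12.39956
512 = 6070/(1 + 12.39956·e^(−r·6)) → e^(−6r) = (11.85547 − 1)/12.39956 = 0.875472
r = −ln(0.875472)/6 = 0.13299/6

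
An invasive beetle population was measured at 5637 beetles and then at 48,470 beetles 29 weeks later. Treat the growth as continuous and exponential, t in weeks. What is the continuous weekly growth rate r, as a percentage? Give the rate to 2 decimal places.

r ≈ 7.42% per week

48470 = 5637 · e^(r·29)
e^(29r) = 48470/5637 = 8.59855
r = ln(8.59855) / 29 = 2.15159 / 29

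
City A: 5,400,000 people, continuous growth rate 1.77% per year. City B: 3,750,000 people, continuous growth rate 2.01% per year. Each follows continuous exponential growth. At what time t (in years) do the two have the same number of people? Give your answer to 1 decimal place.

t ≈ 151.9 years

5400000·e^(0.0177t) = 3750000·e^(0.0201t)
5400000/3750000 = e^((0.0201 − 0.0177)t) → ln(1.44) = 0.0024·t
t = 0.36464 / 0.0024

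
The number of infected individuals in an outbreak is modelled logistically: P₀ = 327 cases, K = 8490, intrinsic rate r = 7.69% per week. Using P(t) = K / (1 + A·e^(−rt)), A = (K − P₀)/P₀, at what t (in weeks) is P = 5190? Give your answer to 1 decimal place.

t ≈ 47.7 weeks

A = (8490 − 327)/327 = 24.9633
5190 = 8490/(1 + 24.9633·e^(−0.0769t)) → 1 + 24.9633·e^(−0.0769t) = 1.63584
e^(−0.0769t) = 0.025471 → t = ln(39.26047)/0.0769 = 3.67022/0.0769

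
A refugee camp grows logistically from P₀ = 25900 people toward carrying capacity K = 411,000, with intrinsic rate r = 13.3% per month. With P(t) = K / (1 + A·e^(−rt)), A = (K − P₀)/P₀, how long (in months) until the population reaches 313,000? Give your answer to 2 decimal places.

t ≈ 29.03 months

A = (411000 − 25900)/25900 = 14.86873
313000 = 411000/(1 + 14.86873·e^(−0.133t)) → 1 + 14.86873·e^(−0.133t) = 1.3131
e^(−0.133t) = 0.021058 → t = ln(47.48889)/0.133 = 3.8605/0.133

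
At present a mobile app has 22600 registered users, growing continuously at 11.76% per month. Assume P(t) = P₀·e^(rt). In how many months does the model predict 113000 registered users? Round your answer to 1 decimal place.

t ≈ 13.7 months

113000 = 22600 · e^(0.1176·t)
t = ln(113000/22600) / 0.1176 = ln(5) / 0.1176 = 1.60944 / 0.1176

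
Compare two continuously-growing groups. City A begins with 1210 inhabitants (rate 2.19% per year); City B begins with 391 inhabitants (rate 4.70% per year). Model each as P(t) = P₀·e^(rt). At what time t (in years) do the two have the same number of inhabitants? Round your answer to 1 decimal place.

t ≈ 45.0 years

1210·e^(0.0219t) = 391·e^(0.047t)
1210/391 = e^((0.047 − 0.0219)t) → ln(3.09463) = 0.0251·t
t = 1.12967 / 0.0251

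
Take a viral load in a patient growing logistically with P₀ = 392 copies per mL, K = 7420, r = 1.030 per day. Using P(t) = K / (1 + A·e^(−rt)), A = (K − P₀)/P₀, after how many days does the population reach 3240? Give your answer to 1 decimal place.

A = (7420 − 392)/392 = 17.92857
3240 = 7420/(1 + 17.92857·e^(−1.03t)) → 1 + 17.92857·e^(−1.03t) = 2.29012
e^(−1.03t) = 0.071959 → t = ln(13.89679)/1.03 = 2.63166/1.03

t ≈ 2.6 days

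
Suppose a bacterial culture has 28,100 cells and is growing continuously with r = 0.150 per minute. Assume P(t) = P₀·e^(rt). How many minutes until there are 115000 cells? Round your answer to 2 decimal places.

115000 = 28100 · e^(0.15·t)
t = ln(115000/28100) / 0.15 = ln(4.09253) / 0.15 = 1.40916 / 0.15

t ≈ 9.39 minutes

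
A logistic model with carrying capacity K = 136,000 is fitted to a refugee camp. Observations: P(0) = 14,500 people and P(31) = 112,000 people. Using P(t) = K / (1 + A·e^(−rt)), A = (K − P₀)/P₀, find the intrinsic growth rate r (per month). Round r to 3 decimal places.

r ≈ 0.118 per month

A = (136000 − 14500)/14500 = 8.37931
112000 = 136000/(1 + 8.37931·e^(−r·31)) → e^(−31r) = (1.21429 − 1)/8.37931 = 0.025573
r = −ln(0.025573)/31 = 3.66621/31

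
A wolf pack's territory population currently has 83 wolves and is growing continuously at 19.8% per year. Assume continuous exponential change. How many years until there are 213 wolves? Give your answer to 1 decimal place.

213 = 83 · e^(0.198·t)
t = ln(213/83) / 0.198 = ln(2.56627) / 0.198 = 0.94245 / 0.198

t ≈ 4.8 years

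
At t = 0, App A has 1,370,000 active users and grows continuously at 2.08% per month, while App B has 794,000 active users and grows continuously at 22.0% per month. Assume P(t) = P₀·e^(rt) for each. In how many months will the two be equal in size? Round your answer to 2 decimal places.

1370000·e^(0.0208t) = 794000·e^(0.22t)
1370000/794000 = e^((0.22 − 0.0208)t) → ln(1.72544) = 0.1992·t
t = 0.54548 / 0.1992

t ≈ 2.74 months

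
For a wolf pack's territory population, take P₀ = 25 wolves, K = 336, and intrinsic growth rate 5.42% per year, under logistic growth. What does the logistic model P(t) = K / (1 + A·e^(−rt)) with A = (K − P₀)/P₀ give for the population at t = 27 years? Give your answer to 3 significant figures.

A = (336 − 25)/25 = 12.44
P(27) = 336 / (1 + 12.44·e^(−0.0542·27)) = 336 / (1 + 12.44·0.231448)
= 336 / 3.87921 ≈ 86.62

≈ 86.6 wolves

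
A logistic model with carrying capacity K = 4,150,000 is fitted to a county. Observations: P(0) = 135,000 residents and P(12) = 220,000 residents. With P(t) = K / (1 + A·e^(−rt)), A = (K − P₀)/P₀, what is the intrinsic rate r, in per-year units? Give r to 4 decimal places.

r ≈ 0.0425 per year

A = (4150000 − 135000)/135000 = 29.74074
220000 = 4150000/(1 + 29.74074·e^(−r·12)) → e^(−12r) = (18.86364 − 1)/29.74074 = 0.600645
r = −ln(0.600645)/12 = 0.50975/12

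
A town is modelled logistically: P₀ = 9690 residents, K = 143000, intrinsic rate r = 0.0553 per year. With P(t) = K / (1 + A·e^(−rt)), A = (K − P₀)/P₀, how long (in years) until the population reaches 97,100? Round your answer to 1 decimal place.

t ≈ 61.0 years

A = (143000 − 9690)/9690 = 13.75748
97100 = 143000/(1 + 13.75748·e^(−0.0553t)) → 1 + 13.75748·e^(−0.0553t) = 1.47271
e^(−0.0553t) = 0.03436 → t = ln(29.10352)/0.0553 = 3.37086/0.0553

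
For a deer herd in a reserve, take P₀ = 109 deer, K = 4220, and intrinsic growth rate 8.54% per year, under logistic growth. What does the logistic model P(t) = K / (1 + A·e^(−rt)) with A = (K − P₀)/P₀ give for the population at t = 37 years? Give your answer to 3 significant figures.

A = (4220 − 109)/109 = 37.7156
P(37) = 4220 / (1 + 37.7156·e^(−0.0854·37)) = 4220 / (1 + 37.7156·0.042434)
= 4220 / 2.60043 ≈ 1622.81

≈ 1,620 deer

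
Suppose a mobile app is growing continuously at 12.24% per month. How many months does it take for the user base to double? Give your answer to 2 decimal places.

doubling time ≈ 5.66 months

doubling time = ln(2) / |r| = 0.69315 / 0.1224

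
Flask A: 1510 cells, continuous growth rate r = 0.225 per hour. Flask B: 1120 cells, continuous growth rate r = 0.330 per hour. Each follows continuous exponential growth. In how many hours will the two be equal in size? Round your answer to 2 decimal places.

t ≈ 2.85 hours

1510·e^(0.225t) = 1120·e^(0.33t)
1510/1120 = e^((0.33 − 0.225)t) → ln(1.34821) = 0.105·t
t = 0.29878 / 0.105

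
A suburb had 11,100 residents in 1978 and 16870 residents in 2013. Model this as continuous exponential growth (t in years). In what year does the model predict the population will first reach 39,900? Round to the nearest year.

r = ln(16870/11100) / 35 = 0.41859/35 ≈ 0.01196 per year
t = ln(39900/11100) / r = 1.27943/0.01196 ≈ 106.98 years after 1978

year 2085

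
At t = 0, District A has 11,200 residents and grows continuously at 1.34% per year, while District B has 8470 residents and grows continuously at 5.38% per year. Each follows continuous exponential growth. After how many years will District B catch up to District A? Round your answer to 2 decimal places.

11200·e^(0.0134t) = 8470·e^(0.0538t)
11200/8470 = e^((0.0538 − 0.0134)t) → ln(1.32231) = 0.0404·t
t = 0.27938 / 0.0404

t ≈ 6.92 years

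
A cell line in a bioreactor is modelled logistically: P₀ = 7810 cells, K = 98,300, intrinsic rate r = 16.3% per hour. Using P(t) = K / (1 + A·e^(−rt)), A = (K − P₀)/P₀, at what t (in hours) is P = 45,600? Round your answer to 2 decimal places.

t ≈ 14.14 hours

A = (98300 − 7810)/7810 = 11.58643
45600 = 98300/(1 + 11.58643·e^(−0.163t)) → 1 + 11.58643·e^(−0.163t) = 2.1557
e^(−0.163t) = 0.099746 → t = ln(10.02545)/0.163 = 2.30513/0.163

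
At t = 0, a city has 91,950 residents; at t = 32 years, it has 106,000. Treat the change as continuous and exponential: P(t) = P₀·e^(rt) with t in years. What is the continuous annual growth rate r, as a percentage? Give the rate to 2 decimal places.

r ≈ 0.44% per year

106000 = 91950 · e^(r·32)
e^(32r) = 106000/91950 = 1.1528
r = ln(1.1528) / 32 = 0.14219 / 32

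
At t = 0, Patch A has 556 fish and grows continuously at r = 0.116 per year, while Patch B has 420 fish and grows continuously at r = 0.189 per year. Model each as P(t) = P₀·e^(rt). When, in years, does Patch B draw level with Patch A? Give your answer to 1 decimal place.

t ≈ 3.8 years

556·e^(0.116t) = 420·e^(0.189t)
556/420 = e^((0.189 − 0.116)t) → ln(1.32381) = 0.073·t
t = 0.28051 / 0.073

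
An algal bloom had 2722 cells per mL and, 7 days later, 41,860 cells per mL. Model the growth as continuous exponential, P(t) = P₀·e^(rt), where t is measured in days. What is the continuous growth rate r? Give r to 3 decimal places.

r ≈ 0.390 per day

41860 = 2722 · e^(r·7)
e^(7r) = 41860/2722 = 15.3784
r = ln(15.3784) / 7 = 2.73296 / 7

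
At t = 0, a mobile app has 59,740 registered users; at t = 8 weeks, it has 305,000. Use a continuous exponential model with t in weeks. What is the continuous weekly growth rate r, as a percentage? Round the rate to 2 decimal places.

305000 = 59740 · e^(r·8)
e^(8r) = 305000/59740 = 5.10546
r = ln(5.10546) / 8 = 1.63031 / 8

r ≈ 20.38% per week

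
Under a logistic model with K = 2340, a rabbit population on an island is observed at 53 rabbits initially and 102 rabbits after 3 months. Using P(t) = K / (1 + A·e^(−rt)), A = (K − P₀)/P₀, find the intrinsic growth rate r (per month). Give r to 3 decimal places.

A = (2340 − 53)/53 = 43.15094
102 = 2340/(1 + 43.15094·e^(−r·3)) → e^(−3r) = (22.94118 − 1)/43.15094 = 0.508475
r = −ln(0.508475)/3 = 0.67634/3

r ≈ 0.225 per month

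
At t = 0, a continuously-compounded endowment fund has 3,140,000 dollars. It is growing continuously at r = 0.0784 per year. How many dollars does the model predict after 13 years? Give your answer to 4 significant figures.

≈ 8,701,000 dollars

P(13) = 3140000 · e^(0.0784·13) = 3140000 · e^(1.0192)
= 3140000 · 2.77098 ≈ 8700868.08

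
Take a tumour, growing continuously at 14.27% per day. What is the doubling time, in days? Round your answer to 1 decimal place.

doubling time ≈ 4.9 days

doubling time = ln(2) / |r| = 0.69315 / 0.1427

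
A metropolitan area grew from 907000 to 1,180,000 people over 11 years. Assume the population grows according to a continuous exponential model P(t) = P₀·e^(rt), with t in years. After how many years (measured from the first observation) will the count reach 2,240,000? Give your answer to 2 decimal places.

t ≈ 37.80 years

r = ln(1180000/907000) / 11 ≈ 0.023921 per year
t = ln(2240000/907000) / r = 0.90409 / 0.023921 ≈ 37.795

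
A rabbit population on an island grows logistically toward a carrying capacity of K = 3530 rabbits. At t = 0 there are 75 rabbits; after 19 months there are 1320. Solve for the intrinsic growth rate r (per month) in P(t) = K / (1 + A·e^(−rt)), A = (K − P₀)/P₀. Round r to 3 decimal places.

r ≈ 0.174 per month

A = (3530 − 75)/75 = 46.06667
1320 = 3530/(1 + 46.06667·e^(−r·19)) → e^(−19r) = (2.67424 − 1)/46.06667 = 0.036344
r = −ln(0.036344)/19 = 3.31473/19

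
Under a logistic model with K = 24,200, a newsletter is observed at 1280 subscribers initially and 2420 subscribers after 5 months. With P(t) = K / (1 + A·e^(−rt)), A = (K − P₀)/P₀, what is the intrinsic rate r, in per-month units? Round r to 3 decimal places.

r ≈ 0.138 per month

A = (24200 − 1280)/1280 = 17.90625
2420 = 24200/(1 + 17.90625·e^(−r·5)) → e^(−5r) = (10 − 1)/17.90625 = 0.502618
r = −ln(0.502618)/5 = 0.68793/5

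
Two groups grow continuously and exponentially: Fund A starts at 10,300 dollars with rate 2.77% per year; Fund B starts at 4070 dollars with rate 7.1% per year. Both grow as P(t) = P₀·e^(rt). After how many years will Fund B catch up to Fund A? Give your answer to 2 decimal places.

t ≈ 21.44 years

10300·e^(0.0277t) = 4070·e^(0.071t)
10300/4070 = e^((0.071 − 0.0277)t) → ln(2.53071) = 0.0433·t
t = 0.9285 / 0.0433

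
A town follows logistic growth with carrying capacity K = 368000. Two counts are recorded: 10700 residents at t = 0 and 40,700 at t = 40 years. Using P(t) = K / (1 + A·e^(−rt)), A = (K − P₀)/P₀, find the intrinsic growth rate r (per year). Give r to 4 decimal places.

r ≈ 0.0356 per year

A = (368000 − 10700)/10700 = 33.39252
40700 = 368000/(1 + 33.39252·e^(−r·40)) → e^(−40r) = (9.04177 − 1)/33.39252 = 0.240825
r = −ln(0.240825)/40 = 1.42368/40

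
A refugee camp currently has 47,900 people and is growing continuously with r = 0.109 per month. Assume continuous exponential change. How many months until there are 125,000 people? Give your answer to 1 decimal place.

t ≈ 8.8 months

125000 = 47900 · e^(0.109·t)
t = ln(125000/47900) / 0.109 = ln(2.6096) / 0.109 = 0.9592 / 0.109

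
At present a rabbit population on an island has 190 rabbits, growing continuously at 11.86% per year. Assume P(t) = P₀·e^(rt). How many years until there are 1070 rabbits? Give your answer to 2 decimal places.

1070 = 190 · e^(0.1186·t)
t = ln(1070/190) / 0.1186 = ln(5.63158) / 0.1186 = 1.72839 / 0.1186

t ≈ 14.57 years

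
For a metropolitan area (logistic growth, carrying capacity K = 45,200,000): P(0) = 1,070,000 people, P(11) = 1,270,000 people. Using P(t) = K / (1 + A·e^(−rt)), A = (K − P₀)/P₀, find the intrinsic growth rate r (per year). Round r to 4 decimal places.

r ≈ 0.0160 per year

A = (45200000 − 1070000)/1070000 = 41.24299
1270000 = 45200000/(1 + 41.24299·e^(−r·11)) → e^(−11r) = (35.59055 − 1)/41.24299 = 0.838701
r = −ln(0.838701)/11 = 0.1759/11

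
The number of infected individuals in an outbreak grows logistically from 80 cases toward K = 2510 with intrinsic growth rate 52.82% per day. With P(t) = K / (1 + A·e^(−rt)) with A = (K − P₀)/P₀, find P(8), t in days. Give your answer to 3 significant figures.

A = (2510 − 80)/80 = 30.375
P(8) = 2510 / (1 + 30.375·e^(−0.5282·8)) = 2510 / (1 + 30.375·0.014617)
= 2510 / 1.44398 ≈ 1738.25

≈ 1,740 cases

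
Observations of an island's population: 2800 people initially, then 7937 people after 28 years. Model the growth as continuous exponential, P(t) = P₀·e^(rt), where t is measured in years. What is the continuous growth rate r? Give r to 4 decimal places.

r ≈ 0.0372 per year

7937 = 2800 · e^(r·28)
e^(28r) = 7937/2800 = 2.83464
r = ln(2.83464) / 28 = 1.04192 / 28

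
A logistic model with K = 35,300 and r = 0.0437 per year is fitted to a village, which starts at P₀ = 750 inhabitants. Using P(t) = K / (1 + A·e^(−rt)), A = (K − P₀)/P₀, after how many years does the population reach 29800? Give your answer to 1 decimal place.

A = (35300 − 750)/750 = 46.06667
29800 = 35300/(1 + 46.06667·e^(−0.0437t)) → 1 + 46.06667·e^(−0.0437t) = 1.18456
e^(−0.0437t) = 0.004006 → t = ln(249.59758)/0.0437 = 5.51985/0.0437

t ≈ 126.3 years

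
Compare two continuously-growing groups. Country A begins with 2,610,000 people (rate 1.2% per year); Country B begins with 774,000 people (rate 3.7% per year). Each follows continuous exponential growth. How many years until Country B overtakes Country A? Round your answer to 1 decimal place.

2610000·e^(0.012t) = 774000·e^(0.037t)
2610000/774000 = e^((0.037 − 0.012)t) → ln(3.37209) = 0.025·t
t = 1.21553 / 0.025

t ≈ 48.6 years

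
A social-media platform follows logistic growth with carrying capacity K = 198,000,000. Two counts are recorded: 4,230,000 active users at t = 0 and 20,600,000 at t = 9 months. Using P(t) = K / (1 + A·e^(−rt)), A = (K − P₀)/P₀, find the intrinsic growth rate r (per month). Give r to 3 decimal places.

r ≈ 0.186 per month

A = (198000000 − 4230000)/4230000 = 45.80851
20600000 = 198000000/(1 + 45.80851·e^(−r·9)) → e^(−9r) = (9.61165 − 1)/45.80851 = 0.187992
r = −ln(0.187992)/9 = 1.67135/9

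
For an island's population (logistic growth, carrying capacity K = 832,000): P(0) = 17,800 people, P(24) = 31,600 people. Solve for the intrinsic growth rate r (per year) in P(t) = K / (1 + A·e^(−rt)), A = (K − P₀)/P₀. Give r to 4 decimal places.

A = (832000 − 17800)/17800 = 45.74157
31600 = 832000/(1 + 45.74157·e^(−r·24)) → e^(−24r) = (26.32911 − 1)/45.74157 = 0.553744
r = −ln(0.553744)/24 = 0.59105/24

r ≈ 0.0246 per year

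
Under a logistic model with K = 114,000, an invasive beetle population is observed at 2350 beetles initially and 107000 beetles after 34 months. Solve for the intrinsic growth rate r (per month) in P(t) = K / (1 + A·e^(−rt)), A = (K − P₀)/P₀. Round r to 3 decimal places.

A = (114000 − 2350)/2350 = 47.51064
107000 = 114000/(1 + 47.51064·e^(−r·34)) → e^(−34r) = (1.06542 − 1)/47.51064 = 0.001377
r = −ln(0.001377)/34 = 6.58787/34

r ≈ 0.194 per month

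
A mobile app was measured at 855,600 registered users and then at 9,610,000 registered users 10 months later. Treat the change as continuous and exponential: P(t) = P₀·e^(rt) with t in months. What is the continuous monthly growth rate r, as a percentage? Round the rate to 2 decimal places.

9610000 = 855600 · e^(r·10)
e^(10r) = 9610000/855600 = 11.23188
r = ln(11.23188) / 10 = 2.41876 / 10

r ≈ 24.19% per month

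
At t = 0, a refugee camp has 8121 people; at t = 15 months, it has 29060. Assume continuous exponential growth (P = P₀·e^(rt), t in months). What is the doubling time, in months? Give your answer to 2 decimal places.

r = ln(29060/8121) / 15 = ln(3.57838) / 15 ≈ 0.084994 per month
doubling time = ln 2 / |r| = 0.69315 / 0.084994

doubling time ≈ 8.16 months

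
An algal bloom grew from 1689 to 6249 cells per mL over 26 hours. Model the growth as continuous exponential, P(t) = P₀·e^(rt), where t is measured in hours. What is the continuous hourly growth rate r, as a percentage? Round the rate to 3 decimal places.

r ≈ 5.032% per hour

6249 = 1689 · e^(r·26)
e^(26r) = 6249/1689 = 3.69982
r = ln(3.69982) / 26 = 1.30828 / 26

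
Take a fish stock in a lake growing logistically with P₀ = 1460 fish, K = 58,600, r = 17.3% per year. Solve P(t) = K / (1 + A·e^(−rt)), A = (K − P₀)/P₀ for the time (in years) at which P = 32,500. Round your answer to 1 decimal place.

A = (58600 − 1460)/1460 = 39.13699
32500 = 58600/(1 + 39.13699·e^(−0.173t)) → 1 + 39.13699·e^(−0.173t) = 1.80308
e^(−0.173t) = 0.02052 → t = ln(48.7338)/0.173 = 3.88637/0.173

t ≈ 22.5 years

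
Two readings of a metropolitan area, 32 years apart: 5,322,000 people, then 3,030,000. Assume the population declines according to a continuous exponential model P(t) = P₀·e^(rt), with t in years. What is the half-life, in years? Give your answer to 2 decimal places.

half-life ≈ 39.38 years

r = ln(3030000/5322000) / 32 = ln(0.56933) / 32 ≈ -0.017603 per year
half-life = ln 2 / |r| = 0.69315 / 0.017603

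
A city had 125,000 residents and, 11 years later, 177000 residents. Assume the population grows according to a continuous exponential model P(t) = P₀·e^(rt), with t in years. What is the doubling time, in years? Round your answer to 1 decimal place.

r = ln(177000/125000) / 11 = ln(1.416) / 11 ≈ 0.031621 per year
doubling time = ln 2 / |r| = 0.69315 / 0.031621

doubling time ≈ 21.9 years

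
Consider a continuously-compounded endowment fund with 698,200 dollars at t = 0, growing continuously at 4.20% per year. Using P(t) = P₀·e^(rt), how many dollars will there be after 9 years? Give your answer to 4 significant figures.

≈ 1,019,000 dollars

P(9) = 698200 · e^(0.042·9) = 698200 · e^(0.378)
= 698200 · 1.45936 ≈ 1018927.21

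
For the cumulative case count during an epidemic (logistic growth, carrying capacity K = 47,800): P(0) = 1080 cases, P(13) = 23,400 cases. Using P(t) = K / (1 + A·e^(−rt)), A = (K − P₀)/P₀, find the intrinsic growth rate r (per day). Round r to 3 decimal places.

r ≈ 0.287 per day

A = (47800 − 1080)/1080 = 43.25926
23400 = 47800/(1 + 43.25926·e^(−r·13)) → e^(−13r) = (2.04274 − 1)/43.25926 = 0.024104
r = −ln(0.024104)/13 = 3.72536/13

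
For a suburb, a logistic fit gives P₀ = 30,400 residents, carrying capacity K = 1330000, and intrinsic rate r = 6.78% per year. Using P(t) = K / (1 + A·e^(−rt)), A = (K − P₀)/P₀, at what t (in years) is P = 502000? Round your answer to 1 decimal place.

t ≈ 48.0 years

A = (1330000 − 30400)/30400 = 42.75
502000 = 1330000/(1 + 42.75·e^(−0.0678t)) → 1 + 42.75·e^(−0.0678t) = 2.6494
e^(−0.0678t) = 0.038583 → t = ln(25.91848)/0.0678 = 3.25496/0.0678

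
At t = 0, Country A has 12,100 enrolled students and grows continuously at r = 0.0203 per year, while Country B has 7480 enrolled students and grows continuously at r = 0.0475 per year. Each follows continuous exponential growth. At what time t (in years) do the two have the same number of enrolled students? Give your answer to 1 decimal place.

12100·e^(0.0203t) = 7480·e^(0.0475t)
12100/7480 = e^((0.0475 − 0.0203)t) → ln(1.61765) = 0.0272·t
t = 0.48097 / 0.0272

t ≈ 17.7 years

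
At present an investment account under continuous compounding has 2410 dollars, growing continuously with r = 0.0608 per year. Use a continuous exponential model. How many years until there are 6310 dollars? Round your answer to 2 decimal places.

6310 = 2410 · e^(0.0608·t)
t = ln(6310/2410) / 0.0608 = ln(2.61826) / 0.0608 = 0.96251 / 0.0608

t ≈ 15.83 years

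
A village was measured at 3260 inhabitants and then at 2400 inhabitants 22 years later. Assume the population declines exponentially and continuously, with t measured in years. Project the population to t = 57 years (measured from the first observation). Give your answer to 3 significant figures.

r = ln(2400/3260) / 22 ≈ -0.013921 per year
P(57) = 3260 · e^(-0.013921·57) = 3260 · 0.45226 ≈ 1474.38

≈ 1,470 inhabitants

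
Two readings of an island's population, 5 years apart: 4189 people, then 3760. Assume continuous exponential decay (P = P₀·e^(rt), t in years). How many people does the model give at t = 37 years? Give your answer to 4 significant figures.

≈ 1,883 people

r = ln(3760/4189) / 5 ≈ -0.021609 per year
P(37) = 4189 · e^(-0.021609·37) = 4189 · 0.44955 ≈ 1883.14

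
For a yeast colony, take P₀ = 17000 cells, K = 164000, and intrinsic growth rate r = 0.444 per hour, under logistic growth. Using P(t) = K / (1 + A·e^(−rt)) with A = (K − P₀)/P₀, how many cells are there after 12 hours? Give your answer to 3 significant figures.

≈ 157,000 cells

A = (164000 − 17000)/17000 = 8.64706
P(12) = 164000 / (1 + 8.64706·e^(−0.444·12)) = 164000 / (1 + 8.64706·0.004854)
= 164000 / 1.04197 ≈ 157394.04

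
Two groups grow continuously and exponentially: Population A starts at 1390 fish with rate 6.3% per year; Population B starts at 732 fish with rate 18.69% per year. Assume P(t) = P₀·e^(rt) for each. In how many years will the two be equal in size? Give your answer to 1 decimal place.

t ≈ 5.2 years

1390·e^(0.063t) = 732·e^(0.1869t)
1390/732 = e^((0.1869 − 0.063)t) → ln(1.89891) = 0.1239·t
t = 0.64128 / 0.1239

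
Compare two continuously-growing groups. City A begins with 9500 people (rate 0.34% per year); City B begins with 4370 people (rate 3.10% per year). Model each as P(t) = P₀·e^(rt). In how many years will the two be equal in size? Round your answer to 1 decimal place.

t ≈ 28.1 years

9500·e^(0.0034t) = 4370·e^(0.031t)
9500/4370 = e^((0.031 − 0.0034)t) → ln(2.17391) = 0.0276·t
t = 0.77653 / 0.0276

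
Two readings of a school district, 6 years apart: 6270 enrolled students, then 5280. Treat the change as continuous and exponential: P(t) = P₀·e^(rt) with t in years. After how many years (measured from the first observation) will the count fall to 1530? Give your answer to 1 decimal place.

r = ln(5280/6270) / 6 ≈ -0.028642 per year
t = ln(1530/6270) / r = -1.41051 / -0.028642 ≈ 49.247

t ≈ 49.2 years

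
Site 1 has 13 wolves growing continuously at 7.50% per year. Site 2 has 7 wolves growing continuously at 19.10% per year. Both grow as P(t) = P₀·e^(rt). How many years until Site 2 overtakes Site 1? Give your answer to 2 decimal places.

t ≈ 5.34 years

13·e^(0.075t) = 7·e^(0.191t)
13/7 = e^((0.191 − 0.075)t) → ln(1.85714) = 0.116·t
t = 0.61904 / 0.116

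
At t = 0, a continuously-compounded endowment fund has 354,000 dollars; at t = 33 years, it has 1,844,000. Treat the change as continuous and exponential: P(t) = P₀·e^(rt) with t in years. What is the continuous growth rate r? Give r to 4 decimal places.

1844000 = 354000 · e^(r·33)
e^(33r) = 1844000/354000 = 5.20904
r = ln(5.20904) / 33 = 1.6504 / 33

r ≈ 0.0500 per year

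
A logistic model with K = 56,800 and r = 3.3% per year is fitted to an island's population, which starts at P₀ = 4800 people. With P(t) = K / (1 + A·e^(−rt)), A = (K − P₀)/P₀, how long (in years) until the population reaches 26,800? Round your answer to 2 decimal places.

A = (56800 − 4800)/4800 = 10.83333
26800 = 56800/(1 + 10.83333·e^(−0.033t)) → 1 + 10.83333·e^(−0.033t) = 2.1194
e^(−0.033t) = 0.10333 → t = ln(9.67778)/0.033 = 2.26983/0.033

t ≈ 68.78 years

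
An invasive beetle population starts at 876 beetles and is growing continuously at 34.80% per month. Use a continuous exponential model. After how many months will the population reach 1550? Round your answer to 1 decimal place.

t ≈ 1.6 months

1550 = 876 · e^(0.348·t)
t = ln(1550/876) / 0.348 = ln(1.76941) / 0.348 = 0.57064 / 0.348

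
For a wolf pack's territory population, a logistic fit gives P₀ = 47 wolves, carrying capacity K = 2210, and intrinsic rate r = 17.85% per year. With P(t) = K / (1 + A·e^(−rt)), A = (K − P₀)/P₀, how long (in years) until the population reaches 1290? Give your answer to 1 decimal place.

t ≈ 23.3 years

A = (2210 − 47)/47 = 46.02128
1290 = 2210/(1 + 46.02128·e^(−0.1785t)) → 1 + 46.02128·e^(−0.1785t) = 1.71318
e^(−0.1785t) = 0.015497 → t = ln(64.52983)/0.1785 = 4.16713/0.1785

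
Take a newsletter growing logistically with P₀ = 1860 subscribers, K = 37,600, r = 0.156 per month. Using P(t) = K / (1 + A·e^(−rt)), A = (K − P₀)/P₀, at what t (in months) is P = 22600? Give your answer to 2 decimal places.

A = (37600 − 1860)/1860 = 19.21505
22600 = 37600/(1 + 19.21505·e^(−0.156t)) → 1 + 19.21505·e^(−0.156t) = 1.66372
e^(−0.156t) = 0.034542 → t = ln(28.95068)/0.156 = 3.36559/0.156

t ≈ 21.57 months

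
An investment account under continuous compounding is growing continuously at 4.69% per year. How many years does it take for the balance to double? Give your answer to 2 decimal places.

doubling time ≈ 14.78 years

doubling time = ln(2) / |r| = 0.69315 / 0.0469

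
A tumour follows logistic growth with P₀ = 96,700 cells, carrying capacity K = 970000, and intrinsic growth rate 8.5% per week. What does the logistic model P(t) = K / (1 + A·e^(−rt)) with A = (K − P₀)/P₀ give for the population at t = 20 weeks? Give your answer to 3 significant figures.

A = (970000 − 96700)/96700 = 9.03102
P(20) = 970000 / (1 + 9.03102·e^(−0.085·20)) = 970000 / (1 + 9.03102·0.182684)
= 970000 / 2.64982 ≈ 366062.7

≈ 366,000 cells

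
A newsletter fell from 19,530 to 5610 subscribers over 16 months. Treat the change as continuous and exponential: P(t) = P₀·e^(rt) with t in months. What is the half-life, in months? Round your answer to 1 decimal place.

half-life ≈ 8.9 months

r = ln(5610/19530) / 16 = ln(0.28725) / 16 ≈ -0.077963 per month
half-life = ln 2 / |r| = 0.69315 / 0.077963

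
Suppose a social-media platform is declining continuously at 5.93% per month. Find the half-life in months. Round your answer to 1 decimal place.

half-life = ln(2) / |r| = 0.69315 / 0.0593

half-life ≈ 11.7 months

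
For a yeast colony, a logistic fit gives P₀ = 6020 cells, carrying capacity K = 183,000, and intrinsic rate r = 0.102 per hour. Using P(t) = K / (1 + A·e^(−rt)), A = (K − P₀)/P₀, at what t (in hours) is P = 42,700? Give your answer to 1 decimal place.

A = (183000 − 6020)/6020 = 29.39867
42700 = 183000/(1 + 29.39867·e^(−0.102t)) → 1 + 29.39867·e^(−0.102t) = 4.28571
e^(−0.102t) = 0.111764 → t = ln(8.94742)/0.102 = 2.19137/0.102

t ≈ 21.5 hours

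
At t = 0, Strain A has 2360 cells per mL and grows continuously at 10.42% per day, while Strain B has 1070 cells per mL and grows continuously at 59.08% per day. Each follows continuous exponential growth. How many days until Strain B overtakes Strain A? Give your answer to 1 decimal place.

t ≈ 1.6 days

2360·e^(0.1042t) = 1070·e^(0.5908t)
2360/1070 = e^((0.5908 − 0.1042)t) → ln(2.20561) = 0.4866·t
t = 0.791 / 0.4866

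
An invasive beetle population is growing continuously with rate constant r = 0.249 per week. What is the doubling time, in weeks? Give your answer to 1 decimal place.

doubling time = ln(2) / |r| = 0.69315 / 0.249

doubling time ≈ 2.8 weeks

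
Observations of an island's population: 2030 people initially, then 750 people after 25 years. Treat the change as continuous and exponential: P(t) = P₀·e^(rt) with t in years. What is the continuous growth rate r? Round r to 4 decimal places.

r ≈ -0.0398 per year

750 = 2030 · e^(r·25)
e^(25r) = 750/2030 = 0.36946
r = ln(0.36946) / 25 = -0.99572 / 25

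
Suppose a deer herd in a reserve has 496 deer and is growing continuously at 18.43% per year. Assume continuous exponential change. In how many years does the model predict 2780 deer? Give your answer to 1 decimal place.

t ≈ 9.4 years

2780 = 496 · e^(0.1843·t)
t = ln(2780/496) / 0.1843 = ln(5.60484) / 0.1843 = 1.72363 / 0.1843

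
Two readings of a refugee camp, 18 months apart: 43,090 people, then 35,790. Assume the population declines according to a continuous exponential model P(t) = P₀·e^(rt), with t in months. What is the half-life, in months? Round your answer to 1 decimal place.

half-life ≈ 67.2 months

r = ln(35790/43090) / 18 = ln(0.83059) / 18 ≈ -0.010312 per month
half-life = ln 2 / |r| = 0.69315 / 0.010312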